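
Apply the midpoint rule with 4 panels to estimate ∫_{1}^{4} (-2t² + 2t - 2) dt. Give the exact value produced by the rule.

h = (4 − 1)/4 = 0.75.
Midpoints m₁,…,m₄ = 1.375, 2.125, 2.875, 3.625.
f(m₁)=-3.03125, f(m₂)=-6.78125, f(m₃)=-12.78125, f(m₄)=-21.03125.
h·[f(m₁) + f(m₂) + f(m₃) + f(m₄)] = 0.75·(-43.625) = -32.71875.

-32.71875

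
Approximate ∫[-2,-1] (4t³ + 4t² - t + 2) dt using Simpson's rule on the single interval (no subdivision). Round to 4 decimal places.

-2.1667

S = (b−a)/6 · [f(-2) + 4f(-1.5) + f(-1)] = 0.166667·[(-12) + 4·(-1) + 3] = -2.1667.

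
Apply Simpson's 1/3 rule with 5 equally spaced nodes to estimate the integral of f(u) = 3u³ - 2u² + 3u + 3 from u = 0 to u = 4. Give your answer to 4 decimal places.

185.3333

h = (4 − 0)/4 = 1.
Nodes u₀,…,u₄ = 0, 1, 2, 3, 4.
f(u) = 3u³ - 2u² + 3u + 3: f₀=3, f₁=7, f₂=25, f₃=75, f₄=175.
(h/3)·[f₀ + 4f₁ + 2f₂ + 4f₃ + f₄] = 0.333333·(556) = 185.3333.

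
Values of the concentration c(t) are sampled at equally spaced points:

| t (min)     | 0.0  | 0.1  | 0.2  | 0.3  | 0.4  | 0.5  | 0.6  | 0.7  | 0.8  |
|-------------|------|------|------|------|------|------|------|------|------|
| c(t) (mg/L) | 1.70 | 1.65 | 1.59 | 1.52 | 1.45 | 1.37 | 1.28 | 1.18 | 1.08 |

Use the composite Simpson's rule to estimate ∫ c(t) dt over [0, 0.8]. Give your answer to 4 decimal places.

1.1433

h = 0.1, n = 8.
(h/3)·[y₀ + 4y₁ + 2y₂ + 4y₃ + 2y₄ + 4y₅ + 2y₆ + 4y₇ + y₈] = 0.033333·(34.30) = 1.1433.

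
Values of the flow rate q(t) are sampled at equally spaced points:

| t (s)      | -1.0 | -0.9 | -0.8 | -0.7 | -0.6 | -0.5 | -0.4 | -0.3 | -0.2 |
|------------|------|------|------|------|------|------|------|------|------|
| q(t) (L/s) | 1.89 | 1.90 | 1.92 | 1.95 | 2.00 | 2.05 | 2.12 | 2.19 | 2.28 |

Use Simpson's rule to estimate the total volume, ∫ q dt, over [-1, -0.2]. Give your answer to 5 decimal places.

h = 0.1, n = 8.
(h/3)·[y₀ + 4y₁ + 2y₂ + 4y₃ + 2y₄ + 4y₅ + 2y₆ + 4y₇ + y₈] = 0.033333·(48.61) = 1.62033.

1.62033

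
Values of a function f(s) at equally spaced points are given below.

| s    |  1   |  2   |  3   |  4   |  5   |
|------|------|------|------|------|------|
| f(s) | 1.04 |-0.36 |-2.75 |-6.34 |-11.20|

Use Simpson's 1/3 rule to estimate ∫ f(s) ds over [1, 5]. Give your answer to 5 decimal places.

h = 1, n = 4.
(h/3)·[y₀ + 4y₁ + 2y₂ + 4y₃ + y₄] = 0.333333·(-42.46) = -14.15333.

-14.15333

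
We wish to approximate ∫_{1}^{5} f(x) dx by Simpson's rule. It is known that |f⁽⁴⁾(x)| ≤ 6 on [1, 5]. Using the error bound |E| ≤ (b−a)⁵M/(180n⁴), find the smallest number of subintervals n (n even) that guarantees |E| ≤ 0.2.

Need 6144/(180n⁴) ≤ 0.2.
n⁴ ≥ 6144/(180·0.2) = 170.667 ⇒ n ≥ 3.6144, so the smallest even n is 4. (n must be even for Simpson's rule.)

4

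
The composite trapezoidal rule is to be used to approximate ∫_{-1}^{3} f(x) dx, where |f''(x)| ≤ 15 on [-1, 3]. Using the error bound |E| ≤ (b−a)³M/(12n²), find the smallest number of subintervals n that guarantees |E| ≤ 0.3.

17

Need 960/(12n²) ≤ 0.3.
n² ≥ 960/(12·0.3) = 266.667 ⇒ n ≥ 16.3299, so the smallest n is 17.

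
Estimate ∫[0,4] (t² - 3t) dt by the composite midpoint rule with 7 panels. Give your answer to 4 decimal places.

-2.7755

h = (4 − 0)/7 = 0.571429.
Midpoints m₁,…,m₇ = 0.285714, 0.857143, 1.428571, 2, 2.571429, 3.142857, 3.714286.
f(m₁)=-0.775510, f(m₂)=-1.836735, f(m₃)=-2.244898, f(m₄)=-2, f(m₅)=-1.102041, f(m₆)=0.448980, f(m₇)=2.653061.
h·[f(m₁) + f(m₂) + f(m₃) + f(m₄) + f(m₅) + f(m₆) + f(m₇)] = 0.571429·(-4.857143) = -2.7755.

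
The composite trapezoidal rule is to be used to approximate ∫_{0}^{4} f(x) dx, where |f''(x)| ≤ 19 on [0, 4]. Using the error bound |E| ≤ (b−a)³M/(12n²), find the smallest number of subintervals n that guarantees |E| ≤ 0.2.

23

Need 1216/(12n²) ≤ 0.2.
n² ≥ 1216/(12·0.2) = 506.667 ⇒ n ≥ 22.5093, so the smallest n is 23.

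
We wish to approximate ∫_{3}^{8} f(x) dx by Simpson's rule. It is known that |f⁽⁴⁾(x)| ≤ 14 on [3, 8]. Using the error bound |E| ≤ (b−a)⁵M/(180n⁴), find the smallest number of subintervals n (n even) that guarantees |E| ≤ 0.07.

Need 43750/(180n⁴) ≤ 0.07.
n⁴ ≥ 43750/(180·0.07) = 3472.22 ⇒ n ≥ 7.6763, so the smallest even n is 8. (n must be even for Simpson's rule.)

8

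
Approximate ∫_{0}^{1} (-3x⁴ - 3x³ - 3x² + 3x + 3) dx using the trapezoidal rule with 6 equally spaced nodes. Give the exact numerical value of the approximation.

2.06016

h = (1 − 0)/5 = 0.2.
Nodes x₀,…,x₅ = 0, 0.2, 0.4, 0.6, 0.8, 1.
f(x) = -3x⁴ - 3x³ - 3x² + 3x + 3: f₀=3, f₁=3.4512, f₂=3.4512, f₃=2.6832, f₄=0.7152, f₅=-3.
(h/2)·[f₀ + 2f₁ + 2f₂ + 2f₃ + 2f₄ + f₅] = 0.1·(20.6016) = 2.06016.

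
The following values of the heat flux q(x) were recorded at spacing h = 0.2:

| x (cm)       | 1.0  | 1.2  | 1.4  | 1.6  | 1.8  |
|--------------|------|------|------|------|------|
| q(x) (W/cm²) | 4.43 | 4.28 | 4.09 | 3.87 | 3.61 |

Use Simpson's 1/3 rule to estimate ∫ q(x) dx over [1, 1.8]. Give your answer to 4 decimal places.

h = 0.2, n = 4.
(h/3)·[y₀ + 4y₁ + 2y₂ + 4y₃ + y₄] = 0.066667·(48.82) = 3.2547.

3.2547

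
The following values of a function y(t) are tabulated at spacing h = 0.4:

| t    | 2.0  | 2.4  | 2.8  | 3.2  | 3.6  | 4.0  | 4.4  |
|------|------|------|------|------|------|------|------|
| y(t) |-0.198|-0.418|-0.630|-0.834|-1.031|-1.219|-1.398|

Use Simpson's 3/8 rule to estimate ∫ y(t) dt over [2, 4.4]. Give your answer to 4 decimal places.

h = 0.4, n = 6.
(3h/8)·[y₀ + 3y₁ + 3y₂ + 2y₃ + 3y₄ + 3y₅ + y₆] = 0.15·(-13.158) = -1.9737.

-1.9737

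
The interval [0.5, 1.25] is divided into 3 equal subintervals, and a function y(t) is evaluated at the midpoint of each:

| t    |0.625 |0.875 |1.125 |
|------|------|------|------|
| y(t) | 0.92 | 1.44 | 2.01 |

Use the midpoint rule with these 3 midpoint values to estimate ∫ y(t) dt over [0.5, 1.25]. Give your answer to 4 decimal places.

1.0925

h = 0.25, n = 3.
h·[y(m₁) + y(m₂) + y(m₃)] = 0.25·(4.37) = 1.0925.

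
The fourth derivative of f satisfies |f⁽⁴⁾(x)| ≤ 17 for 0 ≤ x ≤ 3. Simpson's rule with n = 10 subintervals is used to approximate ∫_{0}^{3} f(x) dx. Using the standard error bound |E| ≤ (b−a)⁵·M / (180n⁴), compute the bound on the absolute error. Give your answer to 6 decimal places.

0.002295

|E| ≤ (3)⁵·17 / (180·10⁴) = 4131/1800000 = 0.002295.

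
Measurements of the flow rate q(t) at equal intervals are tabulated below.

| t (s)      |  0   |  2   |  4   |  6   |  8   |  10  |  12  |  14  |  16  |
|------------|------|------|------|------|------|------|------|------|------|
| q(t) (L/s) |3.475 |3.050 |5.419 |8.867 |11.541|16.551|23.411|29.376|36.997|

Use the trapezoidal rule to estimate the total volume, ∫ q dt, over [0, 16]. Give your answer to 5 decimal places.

236.90200

h = 2, n = 8.
(h/2)·[y₀ + 2y₁ + 2y₂ + 2y₃ + 2y₄ + 2y₅ + 2y₆ + 2y₇ + y₈] = 1·(236.902) = 236.90200.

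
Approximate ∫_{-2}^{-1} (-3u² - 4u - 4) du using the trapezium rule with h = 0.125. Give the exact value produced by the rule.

h = (-1 − (-2))/8 = 0.125.
Nodes u₀,…,u₈ = -2, -1.875, -1.75, -1.625, -1.5, -1.375, -1.25, -1.125, -1.
f(u) = -3u² - 4u - 4: f₀=-8, f₁=-7.046875, f₂=-6.1875, f₃=-5.421875, f₄=-4.75, f₅=-4.171875, f₆=-3.6875, f₇=-3.296875, f₈=-3.
(h/2)·[f₀ + 2f₁ + 2f₂ + 2f₃ + 2f₄ + 2f₅ + 2f₆ + 2f₇ + f₈] = 0.0625·(-80.125) = -5.0078125.

-5.0078125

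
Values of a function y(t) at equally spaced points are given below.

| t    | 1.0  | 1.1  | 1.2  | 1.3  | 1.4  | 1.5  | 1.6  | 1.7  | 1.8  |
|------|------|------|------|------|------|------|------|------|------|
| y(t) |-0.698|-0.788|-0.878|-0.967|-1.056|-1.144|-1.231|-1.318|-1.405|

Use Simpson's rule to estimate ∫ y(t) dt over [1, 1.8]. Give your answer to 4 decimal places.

-0.8434

h = 0.1, n = 8.
(h/3)·[y₀ + 4y₁ + 2y₂ + 4y₃ + 2y₄ + 4y₅ + 2y₆ + 4y₇ + y₈] = 0.033333·(-25.301) = -0.8434.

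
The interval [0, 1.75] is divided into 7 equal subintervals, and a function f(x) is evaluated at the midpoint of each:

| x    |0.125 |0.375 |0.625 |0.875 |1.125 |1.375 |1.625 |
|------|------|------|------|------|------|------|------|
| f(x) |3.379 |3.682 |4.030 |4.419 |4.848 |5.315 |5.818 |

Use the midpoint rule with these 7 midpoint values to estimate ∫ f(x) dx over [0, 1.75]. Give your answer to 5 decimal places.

7.87275

h = 0.25, n = 7.
h·[y(m₁) + y(m₂) + y(m₃) + y(m₄) + y(m₅) + y(m₆) + y(m₇)] = 0.25·(31.491) = 7.87275.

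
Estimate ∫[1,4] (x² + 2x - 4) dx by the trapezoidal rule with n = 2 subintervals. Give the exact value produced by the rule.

25.125

h = (4 − 1)/2 = 1.5.
Nodes x₀,…,x₂ = 1, 2.5, 4.
f(x) = x² + 2x - 4: f₀=-1, f₁=7.25, f₂=20.
(h/2)·[f₀ + 2f₁ + f₂] = 0.75·(33.5) = 25.125.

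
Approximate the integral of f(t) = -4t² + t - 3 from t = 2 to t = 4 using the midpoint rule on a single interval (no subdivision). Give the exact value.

-72

M = (b−a)·f(3) = 2·(-36) = -72.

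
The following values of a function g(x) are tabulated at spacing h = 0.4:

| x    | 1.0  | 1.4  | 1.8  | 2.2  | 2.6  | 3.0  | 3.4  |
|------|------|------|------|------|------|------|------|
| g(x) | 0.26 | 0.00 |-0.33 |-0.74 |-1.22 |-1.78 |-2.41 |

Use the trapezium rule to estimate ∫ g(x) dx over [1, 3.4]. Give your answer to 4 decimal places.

-2.0580

h = 0.4, n = 6.
(h/2)·[y₀ + 2y₁ + 2y₂ + 2y₃ + 2y₄ + 2y₅ + y₆] = 0.2·(-10.29) = -2.0580.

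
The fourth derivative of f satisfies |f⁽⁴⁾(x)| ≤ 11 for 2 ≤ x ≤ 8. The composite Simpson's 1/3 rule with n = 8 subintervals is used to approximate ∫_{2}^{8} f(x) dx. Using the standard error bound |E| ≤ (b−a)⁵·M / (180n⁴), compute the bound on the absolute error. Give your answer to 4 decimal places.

|E| ≤ (6)⁵·11 / (180·8⁴) = 85536/737280 = 0.1160.

0.1160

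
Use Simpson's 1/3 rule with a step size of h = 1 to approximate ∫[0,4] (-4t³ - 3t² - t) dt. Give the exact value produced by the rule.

-328

h = (4 − 0)/4 = 1.
Nodes t₀,…,t₄ = 0, 1, 2, 3, 4.
f(t) = -4t³ - 3t² - t: f₀=0, f₁=-8, f₂=-46, f₃=-138, f₄=-308.
(h/3)·[f₀ + 4f₁ + 2f₂ + 4f₃ + f₄] = 0.333333·(-984) = -328.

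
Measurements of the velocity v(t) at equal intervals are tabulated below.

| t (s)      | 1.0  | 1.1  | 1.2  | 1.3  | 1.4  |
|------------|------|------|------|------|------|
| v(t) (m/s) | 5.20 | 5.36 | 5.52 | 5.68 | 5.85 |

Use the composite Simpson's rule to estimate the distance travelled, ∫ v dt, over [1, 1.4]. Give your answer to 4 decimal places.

h = 0.1, n = 4.
(h/3)·[y₀ + 4y₁ + 2y₂ + 4y₃ + y₄] = 0.033333·(66.25) = 2.2083.

2.2083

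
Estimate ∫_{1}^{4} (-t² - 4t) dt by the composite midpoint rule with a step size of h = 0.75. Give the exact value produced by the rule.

h = (4 − 1)/4 = 0.75.
Midpoints m₁,…,m₄ = 1.375, 2.125, 2.875, 3.625.
f(m₁)=-7.390625, f(m₂)=-13.015625, f(m₃)=-19.765625, f(m₄)=-27.640625.
h·[f(m₁) + f(m₂) + f(m₃) + f(m₄)] = 0.75·(-67.8125) = -50.859375.

-50.859375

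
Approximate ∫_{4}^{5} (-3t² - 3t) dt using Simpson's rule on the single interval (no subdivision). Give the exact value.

S = (b−a)/6 · [f(4) + 4f(4.5) + f(5)] = 0.166667·[(-60) + 4·(-74.25) + (-90)] = -74.5.

-74.5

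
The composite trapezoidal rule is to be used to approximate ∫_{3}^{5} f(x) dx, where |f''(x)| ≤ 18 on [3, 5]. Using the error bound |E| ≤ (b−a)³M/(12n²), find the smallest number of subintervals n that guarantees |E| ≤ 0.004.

55

Need 144/(12n²) ≤ 0.004.
n² ≥ 144/(12·0.004) = 3000 ⇒ n ≥ 54.7723, so the smallest n is 55.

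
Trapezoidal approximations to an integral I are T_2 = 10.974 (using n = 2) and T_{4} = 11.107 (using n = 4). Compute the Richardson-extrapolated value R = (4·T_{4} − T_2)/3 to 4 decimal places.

R = (4·T_{4} − T_2) / 3 = (4·11.107 − 10.974)/3 = (33.454)/3 = 11.1513.

11.1513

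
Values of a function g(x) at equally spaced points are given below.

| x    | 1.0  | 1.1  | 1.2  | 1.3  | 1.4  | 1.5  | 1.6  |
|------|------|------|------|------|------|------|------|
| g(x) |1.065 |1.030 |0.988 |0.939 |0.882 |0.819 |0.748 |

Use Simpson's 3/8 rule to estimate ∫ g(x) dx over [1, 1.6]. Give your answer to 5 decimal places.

0.55680

h = 0.1, n = 6.
(3h/8)·[y₀ + 3y₁ + 3y₂ + 2y₃ + 3y₄ + 3y₅ + y₆] = 0.0375·(14.848) = 0.55680.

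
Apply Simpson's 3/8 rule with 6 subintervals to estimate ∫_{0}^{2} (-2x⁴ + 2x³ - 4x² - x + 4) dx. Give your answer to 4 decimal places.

h = (2 − 0)/6 = 0.333333.
Nodes x₀,…,x₆ = 0, 0.333333, 0.666667, 1, 1.333333, 1.666667, 2.
f(x) = -2x⁴ + 2x³ - 4x² - x + 4: f₀=4, f₁=3.271605, f₂=1.753086, f₃=-1, f₄=-6.024691, f₅=-14.950617, f₆=-30.
(3h/8)·[f₀ + 3f₁ + 3f₂ + 2f₃ + 3f₄ + 3f₅ + f₆] = 0.125·(-75.851852) = -9.4815.

-9.4815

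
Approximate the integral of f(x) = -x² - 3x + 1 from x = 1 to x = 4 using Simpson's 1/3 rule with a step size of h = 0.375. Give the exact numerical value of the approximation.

h = (4 − 1)/8 = 0.375.
Nodes x₀,…,x₈ = 1, 1.375, 1.75, 2.125, 2.5, 2.875, 3.25, 3.625, 4.
f(x) = -x² - 3x + 1: f₀=-3, f₁=-5.015625, f₂=-7.3125, f₃=-9.890625, f₄=-12.75, f₅=-15.890625, f₆=-19.3125, f₇=-23.015625, f₈=-27.
(h/3)·[f₀ + 4f₁ + 2f₂ + 4f₃ + 2f₄ + 4f₅ + 2f₆ + 4f₇ + f₈] = 0.125·(-324) = -40.5.

-40.5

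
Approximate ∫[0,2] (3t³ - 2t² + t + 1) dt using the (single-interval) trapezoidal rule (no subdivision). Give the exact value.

20

T = (b−a)/2 · [f(0) + f(2)] = 1·[1 + 19] = 20.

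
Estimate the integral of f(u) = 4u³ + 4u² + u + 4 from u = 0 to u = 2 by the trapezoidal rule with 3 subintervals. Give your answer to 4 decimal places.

39.0370

h = (2 − 0)/3 = 0.666667.
Nodes u₀,…,u₃ = 0, 0.666667, 1.333333, 2.
f(u) = 4u³ + 4u² + u + 4: f₀=4, f₁=7.629630, f₂=21.925926, f₃=54.
(h/2)·[f₀ + 2f₁ + 2f₂ + f₃] = 0.333333·(117.111111) = 39.0370.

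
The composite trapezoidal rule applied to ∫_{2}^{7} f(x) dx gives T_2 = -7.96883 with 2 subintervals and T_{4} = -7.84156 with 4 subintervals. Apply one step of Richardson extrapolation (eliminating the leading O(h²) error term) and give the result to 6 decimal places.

R = (4·T_{4} − T_2) / 3 = (4·(-7.84156) − (-7.96883))/3 = (-23.39741)/3 = -7.799137.

-7.799137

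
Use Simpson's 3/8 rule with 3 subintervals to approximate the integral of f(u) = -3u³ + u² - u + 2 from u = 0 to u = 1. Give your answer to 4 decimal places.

1.0833

h = (1 − 0)/3 = 0.333333.
Nodes u₀,…,u₃ = 0, 0.333333, 0.666667, 1.
f(u) = -3u³ + u² - u + 2: f₀=2, f₁=1.666667, f₂=0.888889, f₃=-1.
(3h/8)·[f₀ + 3f₁ + 3f₂ + f₃] = 0.125·(8.666667) = 1.0833.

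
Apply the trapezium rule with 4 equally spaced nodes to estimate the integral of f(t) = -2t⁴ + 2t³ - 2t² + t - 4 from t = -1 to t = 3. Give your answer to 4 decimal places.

h = (3 − (-1))/3 = 1.333333.
Nodes t₀,…,t₃ = -1, 0.333333, 1.666667, 3.
f(t) = -2t⁴ + 2t³ - 2t² + t - 4: f₀=-11, f₁=-3.839506, f₂=-14.061728, f₃=-127.
(h/2)·[f₀ + 2f₁ + 2f₂ + f₃] = 0.666667·(-173.802469) = -115.8683.

-115.8683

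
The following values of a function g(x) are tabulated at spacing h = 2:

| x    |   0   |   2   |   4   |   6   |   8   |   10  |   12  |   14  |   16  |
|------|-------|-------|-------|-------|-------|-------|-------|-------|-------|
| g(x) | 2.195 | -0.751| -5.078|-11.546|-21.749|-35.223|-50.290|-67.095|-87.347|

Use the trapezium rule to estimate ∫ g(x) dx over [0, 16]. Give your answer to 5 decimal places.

h = 2, n = 8.
(h/2)·[y₀ + 2y₁ + 2y₂ + 2y₃ + 2y₄ + 2y₅ + 2y₆ + 2y₇ + y₈] = 1·(-468.616) = -468.61600.

-468.61600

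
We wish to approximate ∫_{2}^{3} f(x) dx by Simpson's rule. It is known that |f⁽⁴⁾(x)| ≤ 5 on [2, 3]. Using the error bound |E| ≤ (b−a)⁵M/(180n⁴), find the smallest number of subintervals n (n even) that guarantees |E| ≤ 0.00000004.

30

Need 5/(180n⁴) ≤ 0.00000004.
n⁴ ≥ 5/(180·0.00000004) = 694444 ⇒ n ≥ 28.8675, so the smallest even n is 30. (n must be even for Simpson's rule.)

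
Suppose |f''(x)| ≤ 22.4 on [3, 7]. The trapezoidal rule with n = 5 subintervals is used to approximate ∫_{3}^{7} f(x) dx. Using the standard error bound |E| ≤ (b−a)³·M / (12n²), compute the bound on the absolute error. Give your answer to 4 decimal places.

|E| ≤ (4)³·22.4 / (12·5²) = 1433.6/300 = 4.7787.

4.7787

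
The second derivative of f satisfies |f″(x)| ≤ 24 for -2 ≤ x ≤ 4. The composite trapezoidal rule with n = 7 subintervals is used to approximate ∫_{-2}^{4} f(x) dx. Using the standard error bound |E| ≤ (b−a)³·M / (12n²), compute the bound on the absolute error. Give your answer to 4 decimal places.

|E| ≤ (6)³·24 / (12·7²) = 5184/588 = 8.8163.

8.8163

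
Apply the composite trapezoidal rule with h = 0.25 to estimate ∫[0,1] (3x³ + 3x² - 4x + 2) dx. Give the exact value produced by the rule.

h = (1 − 0)/4 = 0.25.
Nodes x₀,…,x₄ = 0, 0.25, 0.5, 0.75, 1.
f(x) = 3x³ + 3x² - 4x + 2: f₀=2, f₁=1.234375, f₂=1.125, f₃=1.953125, f₄=4.
(h/2)·[f₀ + 2f₁ + 2f₂ + 2f₃ + f₄] = 0.125·(14.625) = 1.828125.

1.828125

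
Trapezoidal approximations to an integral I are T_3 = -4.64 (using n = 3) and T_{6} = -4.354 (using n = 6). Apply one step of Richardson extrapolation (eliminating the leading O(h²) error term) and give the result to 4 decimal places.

-4.2587

R = (4·T_{6} − T_3) / 3 = (4·(-4.354) − (-4.64))/3 = (-12.776)/3 = -4.2587.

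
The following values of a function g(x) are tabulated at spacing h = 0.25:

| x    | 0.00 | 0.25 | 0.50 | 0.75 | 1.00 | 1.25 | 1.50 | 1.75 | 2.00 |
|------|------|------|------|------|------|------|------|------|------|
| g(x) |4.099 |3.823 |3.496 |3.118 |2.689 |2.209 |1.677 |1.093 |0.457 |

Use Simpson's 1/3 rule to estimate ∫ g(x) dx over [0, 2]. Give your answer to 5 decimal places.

h = 0.25, n = 8.
(h/3)·[y₀ + 4y₁ + 2y₂ + 4y₃ + 2y₄ + 4y₅ + 2y₆ + 4y₇ + y₈] = 0.083333·(61.252) = 5.10433.

5.10433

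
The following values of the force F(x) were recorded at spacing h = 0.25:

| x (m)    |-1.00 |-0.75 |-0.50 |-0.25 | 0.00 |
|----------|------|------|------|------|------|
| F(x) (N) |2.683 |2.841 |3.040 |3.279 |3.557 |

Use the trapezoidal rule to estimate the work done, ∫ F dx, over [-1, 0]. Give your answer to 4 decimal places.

h = 0.25, n = 4.
(h/2)·[y₀ + 2y₁ + 2y₂ + 2y₃ + y₄] = 0.125·(24.560) = 3.0700.

3.0700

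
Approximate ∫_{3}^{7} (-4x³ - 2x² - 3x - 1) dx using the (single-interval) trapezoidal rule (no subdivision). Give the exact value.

T = (b−a)/2 · [f(3) + f(7)] = 2·[(-136) + (-1492)] = -3256.

-3256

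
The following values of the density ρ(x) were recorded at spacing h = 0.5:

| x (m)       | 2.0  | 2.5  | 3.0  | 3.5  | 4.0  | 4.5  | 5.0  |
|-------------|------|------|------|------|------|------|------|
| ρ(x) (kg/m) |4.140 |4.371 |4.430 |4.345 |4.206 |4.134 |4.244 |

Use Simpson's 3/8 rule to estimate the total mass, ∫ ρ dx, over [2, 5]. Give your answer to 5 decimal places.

h = 0.5, n = 6.
(3h/8)·[y₀ + 3y₁ + 3y₂ + 2y₃ + 3y₄ + 3y₅ + y₆] = 0.1875·(68.497) = 12.84319.

12.84319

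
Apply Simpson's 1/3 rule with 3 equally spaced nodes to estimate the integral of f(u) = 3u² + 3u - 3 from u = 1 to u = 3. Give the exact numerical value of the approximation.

h = (3 − 1)/2 = 1.
Nodes u₀,…,u₂ = 1, 2, 3.
f(u) = 3u² + 3u - 3: f₀=3, f₁=15, f₂=33.
(h/3)·[f₀ + 4f₁ + f₂] = 0.333333·(96) = 32.

32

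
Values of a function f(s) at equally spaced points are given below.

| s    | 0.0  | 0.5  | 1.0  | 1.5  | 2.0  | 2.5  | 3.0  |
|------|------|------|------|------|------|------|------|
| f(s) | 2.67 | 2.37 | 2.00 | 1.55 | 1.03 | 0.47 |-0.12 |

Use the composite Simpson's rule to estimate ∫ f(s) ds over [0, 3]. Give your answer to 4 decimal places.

h = 0.5, n = 6.
(h/3)·[y₀ + 4y₁ + 2y₂ + 4y₃ + 2y₄ + 4y₅ + y₆] = 0.166667·(26.17) = 4.3617.

4.3617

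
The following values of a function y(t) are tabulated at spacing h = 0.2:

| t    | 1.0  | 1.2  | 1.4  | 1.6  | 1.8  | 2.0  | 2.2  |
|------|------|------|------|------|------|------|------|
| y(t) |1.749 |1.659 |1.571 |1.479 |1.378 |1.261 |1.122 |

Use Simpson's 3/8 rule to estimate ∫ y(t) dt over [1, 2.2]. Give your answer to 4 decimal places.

1.7577

h = 0.2, n = 6.
(3h/8)·[y₀ + 3y₁ + 3y₂ + 2y₃ + 3y₄ + 3y₅ + y₆] = 0.075·(23.436) = 1.7577.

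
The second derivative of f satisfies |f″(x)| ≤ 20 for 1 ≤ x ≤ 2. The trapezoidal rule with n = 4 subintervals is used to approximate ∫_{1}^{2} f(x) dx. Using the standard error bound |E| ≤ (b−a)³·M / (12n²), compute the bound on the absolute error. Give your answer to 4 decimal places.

|E| ≤ (1)³·20 / (12·4²) = 20/192 = 0.1042.

0.1042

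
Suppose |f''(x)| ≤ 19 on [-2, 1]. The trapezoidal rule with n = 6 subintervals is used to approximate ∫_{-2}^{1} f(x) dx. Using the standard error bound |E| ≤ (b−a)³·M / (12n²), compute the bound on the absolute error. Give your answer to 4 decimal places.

1.1875

|E| ≤ (3)³·19 / (12·6²) = 513/432 = 1.1875.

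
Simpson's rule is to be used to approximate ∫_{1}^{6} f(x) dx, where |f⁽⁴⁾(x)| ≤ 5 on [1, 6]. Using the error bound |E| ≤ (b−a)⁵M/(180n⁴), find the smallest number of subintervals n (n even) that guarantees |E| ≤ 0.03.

8

Need 15625/(180n⁴) ≤ 0.03.
n⁴ ≥ 15625/(180·0.03) = 2893.52 ⇒ n ≥ 7.3343, so the smallest even n is 8. (n must be even for Simpson's rule.)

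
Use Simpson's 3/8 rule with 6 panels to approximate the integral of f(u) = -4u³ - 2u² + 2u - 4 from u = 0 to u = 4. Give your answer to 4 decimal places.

h = (4 − 0)/6 = 0.666667.
Nodes u₀,…,u₆ = 0, 0.666667, 1.333333, 2, 2.666667, 3.333333, 4.
f(u) = -4u³ - 2u² + 2u - 4: f₀=-4, f₁=-4.740741, f₂=-14.370370, f₃=-40, f₄=-88.740741, f₅=-167.703704, f₆=-284.
(3h/8)·[f₀ + 3f₁ + 3f₂ + 2f₃ + 3f₄ + 3f₅ + f₆] = 0.25·(-1194.666667) = -298.6667.

-298.6667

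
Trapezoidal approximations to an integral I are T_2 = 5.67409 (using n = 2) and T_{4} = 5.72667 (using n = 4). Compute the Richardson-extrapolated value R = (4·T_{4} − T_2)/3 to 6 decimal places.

5.744197

R = (4·T_{4} − T_2) / 3 = (4·5.72667 − 5.67409)/3 = (17.23259)/3 = 5.744197.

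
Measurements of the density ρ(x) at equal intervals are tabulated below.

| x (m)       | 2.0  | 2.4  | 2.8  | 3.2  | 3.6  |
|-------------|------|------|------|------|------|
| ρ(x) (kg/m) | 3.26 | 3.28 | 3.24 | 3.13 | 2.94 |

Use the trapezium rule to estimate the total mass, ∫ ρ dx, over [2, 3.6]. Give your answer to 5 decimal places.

h = 0.4, n = 4.
(h/2)·[y₀ + 2y₁ + 2y₂ + 2y₃ + y₄] = 0.2·(25.50) = 5.10000.

5.10000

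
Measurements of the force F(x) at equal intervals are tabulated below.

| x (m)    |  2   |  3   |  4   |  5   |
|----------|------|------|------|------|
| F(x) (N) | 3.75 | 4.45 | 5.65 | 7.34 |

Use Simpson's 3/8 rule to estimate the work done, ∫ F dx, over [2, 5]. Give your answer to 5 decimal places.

15.52125

h = 1, n = 3.
(3h/8)·[y₀ + 3y₁ + 3y₂ + y₃] = 0.375·(41.39) = 15.52125.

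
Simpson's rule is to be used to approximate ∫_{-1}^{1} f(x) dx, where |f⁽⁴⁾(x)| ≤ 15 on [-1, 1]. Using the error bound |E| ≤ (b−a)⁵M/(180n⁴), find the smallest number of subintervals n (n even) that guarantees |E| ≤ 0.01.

Need 480/(180n⁴) ≤ 0.01.
n⁴ ≥ 480/(180·0.01) = 266.667 ⇒ n ≥ 4.0410, so the smallest even n is 6. (n must be even for Simpson's rule.)

6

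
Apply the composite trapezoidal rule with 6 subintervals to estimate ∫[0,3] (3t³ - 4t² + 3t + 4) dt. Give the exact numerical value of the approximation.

51.4375

h = (3 − 0)/6 = 0.5.
Nodes t₀,…,t₆ = 0, 0.5, 1, 1.5, 2, 2.5, 3.
f(t) = 3t³ - 4t² + 3t + 4: f₀=4, f₁=4.875, f₂=6, f₃=9.625, f₄=18, f₅=33.375, f₆=58.
(h/2)·[f₀ + 2f₁ + 2f₂ + 2f₃ + 2f₄ + 2f₅ + f₆] = 0.25·(205.75) = 51.4375.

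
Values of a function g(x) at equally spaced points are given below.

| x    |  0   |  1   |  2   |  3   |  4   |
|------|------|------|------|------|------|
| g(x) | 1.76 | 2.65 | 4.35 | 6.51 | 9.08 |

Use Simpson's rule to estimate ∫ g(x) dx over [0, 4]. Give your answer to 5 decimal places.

18.72667

h = 1, n = 4.
(h/3)·[y₀ + 4y₁ + 2y₂ + 4y₃ + y₄] = 0.333333·(56.18) = 18.72667.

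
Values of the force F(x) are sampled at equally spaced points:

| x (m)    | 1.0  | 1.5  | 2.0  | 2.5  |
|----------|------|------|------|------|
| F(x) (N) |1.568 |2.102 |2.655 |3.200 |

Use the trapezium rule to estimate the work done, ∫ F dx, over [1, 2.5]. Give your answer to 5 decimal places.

h = 0.5, n = 3.
(h/2)·[y₀ + 2y₁ + 2y₂ + y₃] = 0.25·(14.282) = 3.57050.

3.57050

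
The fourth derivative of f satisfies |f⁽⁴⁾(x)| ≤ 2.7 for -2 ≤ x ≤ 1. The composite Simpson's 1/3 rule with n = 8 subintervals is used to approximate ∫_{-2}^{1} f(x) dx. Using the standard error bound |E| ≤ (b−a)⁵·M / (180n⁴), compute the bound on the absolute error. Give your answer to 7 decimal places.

|E| ≤ (3)⁵·2.7 / (180·8⁴) = 656.1/737280 = 0.0008899.

0.0008899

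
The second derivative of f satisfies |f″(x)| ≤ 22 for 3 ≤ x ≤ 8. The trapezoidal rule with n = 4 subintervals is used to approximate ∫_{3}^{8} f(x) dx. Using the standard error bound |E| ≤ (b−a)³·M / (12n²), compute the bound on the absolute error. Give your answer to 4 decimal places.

14.3229

|E| ≤ (5)³·22 / (12·4²) = 2750/192 = 14.3229.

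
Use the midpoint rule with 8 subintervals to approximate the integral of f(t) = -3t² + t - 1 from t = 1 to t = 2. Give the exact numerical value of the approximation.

h = (2 − 1)/8 = 0.125.
Midpoints m₁,…,m₈ = 1.0625, 1.1875, 1.3125, 1.4375, 1.5625, 1.6875, 1.8125, 1.9375.
f(m₁)=-3.32421875, f(m₂)=-4.04296875, f(m₃)=-4.85546875, f(m₄)=-5.76171875, f(m₅)=-6.76171875, f(m₆)=-7.85546875, f(m₇)=-9.04296875, f(m₈)=-10.32421875.
h·[f(m₁) + f(m₂) + f(m₃) + f(m₄) + f(m₅) + f(m₆) + f(m₇) + f(m₈)] = 0.125·(-51.96875) = -6.49609375.

-6.49609375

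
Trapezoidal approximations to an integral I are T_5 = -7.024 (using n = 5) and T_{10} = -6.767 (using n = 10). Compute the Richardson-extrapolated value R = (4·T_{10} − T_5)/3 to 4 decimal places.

R = (4·T_{10} − T_5) / 3 = (4·(-6.767) − (-7.024))/3 = (-20.044)/3 = -6.6813.

-6.6813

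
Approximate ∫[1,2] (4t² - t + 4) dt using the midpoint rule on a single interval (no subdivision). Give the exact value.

11.5

M = (b−a)·f(1.5) = 1·(11.5) = 11.5.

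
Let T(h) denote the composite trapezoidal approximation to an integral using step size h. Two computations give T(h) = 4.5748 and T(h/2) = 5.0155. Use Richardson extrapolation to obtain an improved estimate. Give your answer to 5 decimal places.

5.16240

R = (4·T(h/2) − T(h)) / 3 = (4·5.0155 − 4.5748)/3 = (15.4872)/3 = 5.16240.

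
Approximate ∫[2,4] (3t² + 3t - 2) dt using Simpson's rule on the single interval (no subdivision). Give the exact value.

70

S = (b−a)/6 · [f(2) + 4f(3) + f(4)] = 0.333333·[16 + 4·34 + 58] = 70.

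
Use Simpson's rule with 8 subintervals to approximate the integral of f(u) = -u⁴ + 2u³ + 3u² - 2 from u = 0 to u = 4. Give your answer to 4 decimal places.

-20.8333

h = (4 − 0)/8 = 0.5.
Nodes u₀,…,u₈ = 0, 0.5, 1, 1.5, 2, 2.5, 3, 3.5, 4.
f(u) = -u⁴ + 2u³ + 3u² - 2: f₀=-2, f₁=-1.0625, f₂=2, f₃=6.4375, f₄=10, f₅=8.9375, f₆=-2, f₇=-29.5625, f₈=-82.
(h/3)·[f₀ + 4f₁ + 2f₂ + 4f₃ + 2f₄ + 4f₅ + 2f₆ + 4f₇ + f₈] = 0.166667·(-125) = -20.8333.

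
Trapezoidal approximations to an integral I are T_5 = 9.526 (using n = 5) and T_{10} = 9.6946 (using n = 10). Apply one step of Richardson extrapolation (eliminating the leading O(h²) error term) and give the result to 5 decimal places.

R = (4·T_{10} − T_5) / 3 = (4·9.6946 − 9.526)/3 = (29.2524)/3 = 9.75080.

9.75080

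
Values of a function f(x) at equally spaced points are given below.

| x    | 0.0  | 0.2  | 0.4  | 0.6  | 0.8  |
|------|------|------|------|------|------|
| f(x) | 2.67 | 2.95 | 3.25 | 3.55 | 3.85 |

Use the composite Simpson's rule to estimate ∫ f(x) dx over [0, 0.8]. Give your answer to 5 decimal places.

2.60133

h = 0.2, n = 4.
(h/3)·[y₀ + 4y₁ + 2y₂ + 4y₃ + y₄] = 0.066667·(39.02) = 2.60133.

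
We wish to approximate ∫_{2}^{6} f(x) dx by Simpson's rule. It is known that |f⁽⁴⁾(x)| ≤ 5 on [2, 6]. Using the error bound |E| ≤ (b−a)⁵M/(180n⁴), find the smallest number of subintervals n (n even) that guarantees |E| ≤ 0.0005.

16

Need 5120/(180n⁴) ≤ 0.0005.
n⁴ ≥ 5120/(180·0.0005) = 56888.9 ⇒ n ≥ 15.4439, so the smallest even n is 16. (n must be even for Simpson's rule.)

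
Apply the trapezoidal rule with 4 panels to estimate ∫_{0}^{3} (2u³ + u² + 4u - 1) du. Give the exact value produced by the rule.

67.3125

h = (3 − 0)/4 = 0.75.
Nodes u₀,…,u₄ = 0, 0.75, 1.5, 2.25, 3.
f(u) = 2u³ + u² + 4u - 1: f₀=-1, f₁=3.40625, f₂=14, f₃=35.84375, f₄=74.
(h/2)·[f₀ + 2f₁ + 2f₂ + 2f₃ + f₄] = 0.375·(179.5) = 67.3125.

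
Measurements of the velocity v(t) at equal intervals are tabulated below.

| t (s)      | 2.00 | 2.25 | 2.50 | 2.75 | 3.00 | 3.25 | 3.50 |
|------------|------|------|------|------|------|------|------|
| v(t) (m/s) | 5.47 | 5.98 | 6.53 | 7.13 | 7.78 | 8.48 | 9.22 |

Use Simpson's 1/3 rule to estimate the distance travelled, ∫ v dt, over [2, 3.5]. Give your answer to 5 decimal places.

10.80583

h = 0.25, n = 6.
(h/3)·[y₀ + 4y₁ + 2y₂ + 4y₃ + 2y₄ + 4y₅ + y₆] = 0.083333·(129.67) = 10.80583.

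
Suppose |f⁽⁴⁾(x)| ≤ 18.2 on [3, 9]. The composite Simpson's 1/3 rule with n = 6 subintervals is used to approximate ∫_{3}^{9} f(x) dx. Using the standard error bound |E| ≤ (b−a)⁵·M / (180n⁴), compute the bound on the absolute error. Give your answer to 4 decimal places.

|E| ≤ (6)⁵·18.2 / (180·6⁴) = 141523.2/233280 = 0.6067.

0.6067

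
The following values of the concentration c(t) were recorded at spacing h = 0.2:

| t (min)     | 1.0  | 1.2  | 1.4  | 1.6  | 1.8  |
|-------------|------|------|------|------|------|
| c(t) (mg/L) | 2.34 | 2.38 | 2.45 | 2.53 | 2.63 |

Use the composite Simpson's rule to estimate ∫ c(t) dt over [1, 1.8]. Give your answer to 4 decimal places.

1.9673

h = 0.2, n = 4.
(h/3)·[y₀ + 4y₁ + 2y₂ + 4y₃ + y₄] = 0.066667·(29.51) = 1.9673.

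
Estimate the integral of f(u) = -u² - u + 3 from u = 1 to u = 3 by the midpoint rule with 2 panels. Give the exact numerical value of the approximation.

-6.5

h = (3 − 1)/2 = 1.
Midpoints m₁,…,m₂ = 1.5, 2.5.
f(m₁)=-0.75, f(m₂)=-5.75.
h·[f(m₁) + f(m₂)] = 1·(-6.5) = -6.5.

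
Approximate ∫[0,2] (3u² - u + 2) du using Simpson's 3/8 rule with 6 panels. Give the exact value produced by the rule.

10

h = (2 − 0)/6 = 0.333333.
Nodes u₀,…,u₆ = 0, 0.333333, 0.666667, 1, 1.333333, 1.666667, 2.
f(u) = 3u² - u + 2: f₀=2, f₁=2, f₂=2.666667, f₃=4, f₄=6, f₅=8.666667, f₆=12.
(3h/8)·[f₀ + 3f₁ + 3f₂ + 2f₃ + 3f₄ + 3f₅ + f₆] = 0.125·(80) = 10.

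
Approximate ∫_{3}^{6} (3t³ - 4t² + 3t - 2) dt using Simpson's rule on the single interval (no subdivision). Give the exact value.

S = (b−a)/6 · [f(3) + 4f(4.5) + f(6)] = 0.5·[52 + 4·203.875 + 520] = 693.75.

693.75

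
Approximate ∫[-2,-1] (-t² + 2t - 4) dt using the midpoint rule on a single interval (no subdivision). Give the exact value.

M = (b−a)·f(-1.5) = 1·(-9.25) = -9.25.

-9.25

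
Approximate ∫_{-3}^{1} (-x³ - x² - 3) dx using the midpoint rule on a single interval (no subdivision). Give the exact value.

-12

M = (b−a)·f(-1) = 4·(-3) = -12.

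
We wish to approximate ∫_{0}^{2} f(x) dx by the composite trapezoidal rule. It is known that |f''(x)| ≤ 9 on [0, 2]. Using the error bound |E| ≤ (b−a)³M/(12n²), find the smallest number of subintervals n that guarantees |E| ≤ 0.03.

15

Need 72/(12n²) ≤ 0.03.
n² ≥ 72/(12·0.03) = 200 ⇒ n ≥ 14.1421, so the smallest n is 15.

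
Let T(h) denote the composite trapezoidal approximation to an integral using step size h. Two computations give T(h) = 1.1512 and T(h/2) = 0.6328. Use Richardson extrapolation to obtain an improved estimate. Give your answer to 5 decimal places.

0.46000

R = (4·T(h/2) − T(h)) / 3 = (4·0.6328 − 1.1512)/3 = (1.3800)/3 = 0.46000.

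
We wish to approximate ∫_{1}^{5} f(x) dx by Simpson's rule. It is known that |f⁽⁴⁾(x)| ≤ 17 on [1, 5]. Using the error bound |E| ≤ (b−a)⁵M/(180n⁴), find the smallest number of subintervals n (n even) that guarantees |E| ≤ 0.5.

Need 17408/(180n⁴) ≤ 0.5.
n⁴ ≥ 17408/(180·0.5) = 193.422 ⇒ n ≥ 3.7293, so the smallest even n is 4. (n must be even for Simpson's rule.)

4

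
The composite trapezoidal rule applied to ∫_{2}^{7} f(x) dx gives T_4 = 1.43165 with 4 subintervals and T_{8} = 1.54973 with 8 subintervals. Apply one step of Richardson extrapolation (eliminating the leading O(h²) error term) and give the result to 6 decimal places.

R = (4·T_{8} − T_4) / 3 = (4·1.54973 − 1.43165)/3 = (4.76727)/3 = 1.589090.

1.589090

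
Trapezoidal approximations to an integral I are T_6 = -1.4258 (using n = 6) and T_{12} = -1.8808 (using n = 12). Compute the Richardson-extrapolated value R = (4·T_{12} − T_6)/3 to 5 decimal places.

R = (4·T_{12} − T_6) / 3 = (4·(-1.8808) − (-1.4258))/3 = (-6.0974)/3 = -2.03247.

-2.03247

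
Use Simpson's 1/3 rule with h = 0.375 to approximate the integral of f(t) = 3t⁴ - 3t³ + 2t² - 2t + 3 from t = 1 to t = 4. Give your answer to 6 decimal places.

458.573730

h = (4 − 1)/8 = 0.375.
Nodes t₀,…,t₈ = 1, 1.375, 1.75, 2.125, 2.5, 2.875, 3.25, 3.625, 4.
f(t) = 3t⁴ - 3t³ + 2t² - 2t + 3: f₀=3, f₁=6.955810546875, f₂=17.68359375, f₃=40.166748046875, f₄=80.8125, f₅=147.451904296875, f₆=249.33984375, f₇=397.155029296875, f₈=603.
(h/3)·[f₀ + 4f₁ + 2f₂ + 4f₃ + 2f₄ + 4f₅ + 2f₆ + 4f₇ + f₈] = 0.125·(3668.58984375) = 458.573730.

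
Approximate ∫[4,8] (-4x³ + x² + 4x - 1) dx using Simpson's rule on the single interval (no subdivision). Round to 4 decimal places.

-3598.6667

S = (b−a)/6 · [f(4) + 4f(6) + f(8)] = 0.666667·[(-225) + 4·(-805) + (-1953)] = -3598.6667.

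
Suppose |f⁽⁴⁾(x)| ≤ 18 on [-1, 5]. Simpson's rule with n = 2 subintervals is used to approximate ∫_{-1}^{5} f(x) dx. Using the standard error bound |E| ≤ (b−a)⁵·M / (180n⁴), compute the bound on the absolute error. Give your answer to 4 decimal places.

48.6000

|E| ≤ (6)⁵·18 / (180·2⁴) = 139968/2880 = 48.6000.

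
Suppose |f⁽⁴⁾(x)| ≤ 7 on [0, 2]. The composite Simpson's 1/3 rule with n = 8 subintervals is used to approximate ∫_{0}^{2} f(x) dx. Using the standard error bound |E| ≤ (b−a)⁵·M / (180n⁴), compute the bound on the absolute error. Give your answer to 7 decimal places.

0.0003038

|E| ≤ (2)⁵·7 / (180·8⁴) = 224/737280 = 0.0003038.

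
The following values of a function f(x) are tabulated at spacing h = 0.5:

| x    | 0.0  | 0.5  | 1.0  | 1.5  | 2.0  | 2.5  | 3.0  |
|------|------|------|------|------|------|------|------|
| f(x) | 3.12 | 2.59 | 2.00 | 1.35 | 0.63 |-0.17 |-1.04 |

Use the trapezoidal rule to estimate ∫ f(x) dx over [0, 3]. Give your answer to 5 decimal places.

3.72000

h = 0.5, n = 6.
(h/2)·[y₀ + 2y₁ + 2y₂ + 2y₃ + 2y₄ + 2y₅ + y₆] = 0.25·(14.88) = 3.72000.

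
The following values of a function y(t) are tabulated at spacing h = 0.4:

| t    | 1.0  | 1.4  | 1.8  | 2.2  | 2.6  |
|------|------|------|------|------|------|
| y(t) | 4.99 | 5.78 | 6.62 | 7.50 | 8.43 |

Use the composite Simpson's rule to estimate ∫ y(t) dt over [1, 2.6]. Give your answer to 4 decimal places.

h = 0.4, n = 4.
(h/3)·[y₀ + 4y₁ + 2y₂ + 4y₃ + y₄] = 0.133333·(79.78) = 10.6373.

10.6373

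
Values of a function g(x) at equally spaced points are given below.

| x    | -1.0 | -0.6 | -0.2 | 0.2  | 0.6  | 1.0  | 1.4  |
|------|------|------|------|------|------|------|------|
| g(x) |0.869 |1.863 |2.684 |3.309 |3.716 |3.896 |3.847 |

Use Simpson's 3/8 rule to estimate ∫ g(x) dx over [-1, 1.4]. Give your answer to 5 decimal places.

7.17165

h = 0.4, n = 6.
(3h/8)·[y₀ + 3y₁ + 3y₂ + 2y₃ + 3y₄ + 3y₅ + y₆] = 0.15·(47.811) = 7.17165.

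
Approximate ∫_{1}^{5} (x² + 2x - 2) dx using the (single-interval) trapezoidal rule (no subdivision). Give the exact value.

68

T = (b−a)/2 · [f(1) + f(5)] = 2·[1 + 33] = 68.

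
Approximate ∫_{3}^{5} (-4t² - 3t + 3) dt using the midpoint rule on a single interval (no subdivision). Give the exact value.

M = (b−a)·f(4) = 2·(-73) = -146.

-146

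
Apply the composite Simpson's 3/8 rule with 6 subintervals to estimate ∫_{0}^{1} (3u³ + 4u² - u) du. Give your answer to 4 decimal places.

h = (1 − 0)/6 = 0.166667.
Nodes u₀,…,u₆ = 0, 0.166667, 0.333333, 0.5, 0.666667, 0.833333, 1.
f(u) = 3u³ + 4u² - u: f₀=0, f₁=-0.041667, f₂=0.222222, f₃=0.875, f₄=2, f₅=3.680556, f₆=6.
(3h/8)·[f₀ + 3f₁ + 3f₂ + 2f₃ + 3f₄ + 3f₅ + f₆] = 0.0625·(25.333333) = 1.5833.

1.5833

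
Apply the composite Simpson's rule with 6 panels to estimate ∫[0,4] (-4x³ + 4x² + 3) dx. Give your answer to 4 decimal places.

h = (4 − 0)/6 = 0.666667.
Nodes x₀,…,x₆ = 0, 0.666667, 1.333333, 2, 2.666667, 3.333333, 4.
f(x) = -4x³ + 4x² + 3: f₀=3, f₁=3.592593, f₂=0.629630, f₃=-13, f₄=-44.407407, f₅=-100.703704, f₆=-189.
(h/3)·[f₀ + 4f₁ + 2f₂ + 4f₃ + 2f₄ + 4f₅ + f₆] = 0.222222·(-714) = -158.6667.

-158.6667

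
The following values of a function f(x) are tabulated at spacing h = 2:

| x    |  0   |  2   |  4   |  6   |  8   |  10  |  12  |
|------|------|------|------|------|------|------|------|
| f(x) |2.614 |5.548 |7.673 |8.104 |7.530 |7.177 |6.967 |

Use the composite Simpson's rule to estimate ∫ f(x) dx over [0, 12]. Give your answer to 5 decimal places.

82.20200

h = 2, n = 6.
(h/3)·[y₀ + 4y₁ + 2y₂ + 4y₃ + 2y₄ + 4y₅ + y₆] = 0.666667·(123.303) = 82.20200.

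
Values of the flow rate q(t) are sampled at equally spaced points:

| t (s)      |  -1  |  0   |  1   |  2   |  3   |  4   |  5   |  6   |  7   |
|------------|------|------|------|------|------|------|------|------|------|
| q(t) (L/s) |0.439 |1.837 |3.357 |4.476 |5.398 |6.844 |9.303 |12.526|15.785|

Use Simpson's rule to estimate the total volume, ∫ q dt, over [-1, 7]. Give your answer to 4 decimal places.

51.6907

h = 1, n = 8.
(h/3)·[y₀ + 4y₁ + 2y₂ + 4y₃ + 2y₄ + 4y₅ + 2y₆ + 4y₇ + y₈] = 0.333333·(155.072) = 51.6907.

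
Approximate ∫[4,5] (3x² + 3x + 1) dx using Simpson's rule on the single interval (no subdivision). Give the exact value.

75.5

S = (b−a)/6 · [f(4) + 4f(4.5) + f(5)] = 0.166667·[61 + 4·75.25 + 91] = 75.5.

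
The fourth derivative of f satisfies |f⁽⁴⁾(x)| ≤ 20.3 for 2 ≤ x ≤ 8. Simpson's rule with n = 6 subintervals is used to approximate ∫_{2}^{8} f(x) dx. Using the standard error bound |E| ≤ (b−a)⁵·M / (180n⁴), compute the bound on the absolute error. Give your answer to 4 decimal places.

|E| ≤ (6)⁵·20.3 / (180·6⁴) = 157852.8/233280 = 0.6767.

0.6767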